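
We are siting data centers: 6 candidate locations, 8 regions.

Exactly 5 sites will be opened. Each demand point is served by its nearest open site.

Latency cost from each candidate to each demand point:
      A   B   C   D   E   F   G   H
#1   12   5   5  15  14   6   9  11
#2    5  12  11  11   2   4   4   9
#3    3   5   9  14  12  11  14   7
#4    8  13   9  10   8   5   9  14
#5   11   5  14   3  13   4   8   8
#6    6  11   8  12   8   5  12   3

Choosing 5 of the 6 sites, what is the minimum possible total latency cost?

29

Open {#1, #2, #3, #5, #6}.
  A→#3 3, B→#1 5, C→#1 5, D→#5 3, E→#2 2, F→#2 4, G→#2 4, H→#6 3  ⇒ total 29.
Compare {#1, #2, #4, #5, #6}: total 31.
Compare {#2, #3, #4, #5, #6}: total 32.
No size-5 selection does better; minimum is 29.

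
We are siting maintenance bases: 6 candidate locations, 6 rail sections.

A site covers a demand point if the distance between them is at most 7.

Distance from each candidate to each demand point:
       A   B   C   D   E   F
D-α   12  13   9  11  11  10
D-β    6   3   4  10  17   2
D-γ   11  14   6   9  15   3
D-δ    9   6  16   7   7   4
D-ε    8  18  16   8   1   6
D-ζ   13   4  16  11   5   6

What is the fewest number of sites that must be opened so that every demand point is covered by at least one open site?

2

Coverage sets (demand points within 7 of each site):
  D-α: {}
  D-β: {A, B, C, F}
  D-γ: {C, F}
  D-δ: {B, D, E, F}
  D-ε: {E, F}
  D-ζ: {B, E, F}
No single site covers all 6 demand points.
But {D-β, D-δ} covers everything, so the minimum is 2.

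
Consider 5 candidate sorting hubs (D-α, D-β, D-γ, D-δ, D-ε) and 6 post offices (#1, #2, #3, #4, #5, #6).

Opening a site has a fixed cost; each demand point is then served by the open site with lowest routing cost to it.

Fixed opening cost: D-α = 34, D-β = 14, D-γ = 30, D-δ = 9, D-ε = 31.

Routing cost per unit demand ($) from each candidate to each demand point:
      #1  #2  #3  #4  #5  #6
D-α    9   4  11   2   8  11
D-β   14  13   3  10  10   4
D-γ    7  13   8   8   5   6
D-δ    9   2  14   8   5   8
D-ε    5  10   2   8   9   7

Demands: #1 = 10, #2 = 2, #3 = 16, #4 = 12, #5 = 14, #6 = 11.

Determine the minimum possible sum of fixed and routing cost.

Open {D-α, D-β, D-δ, D-ε}: assign each demand point to its cheapest open site.
  #1→D-ε 10×5=50, #2→D-δ 2×2=4, #3→D-ε 16×2=32, #4→D-α 12×2=24, #5→D-δ 14×5=70, #6→D-β 11×4=44
  routing cost 224, fixed 88 → total 312.
Compare {D-α, D-δ, D-ε}: routing cost 257 + fixed 74 = 331.
Compare {D-α, D-β, D-δ}: routing cost 280 + fixed 57 = 337.
Compare {D-α, D-β, D-γ, D-ε}: routing cost 228 + fixed 109 = 337.
All other subsets cost ≥ 331. Minimum total cost: 312.

312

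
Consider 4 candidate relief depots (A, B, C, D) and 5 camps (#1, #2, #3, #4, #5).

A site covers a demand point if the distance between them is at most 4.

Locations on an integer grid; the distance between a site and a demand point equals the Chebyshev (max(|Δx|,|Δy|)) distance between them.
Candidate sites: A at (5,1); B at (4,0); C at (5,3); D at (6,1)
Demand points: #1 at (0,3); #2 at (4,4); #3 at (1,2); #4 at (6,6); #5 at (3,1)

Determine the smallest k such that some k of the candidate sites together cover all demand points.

Coverage sets (demand points within 4 of each site):
  A: {#2, #3, #5}
  B: {#1, #2, #3, #5}
  C: {#2, #3, #4, #5}
  D: {#2, #5}
No single site covers all 5 demand points.
But {B, C} covers everything, so the minimum is 2.

2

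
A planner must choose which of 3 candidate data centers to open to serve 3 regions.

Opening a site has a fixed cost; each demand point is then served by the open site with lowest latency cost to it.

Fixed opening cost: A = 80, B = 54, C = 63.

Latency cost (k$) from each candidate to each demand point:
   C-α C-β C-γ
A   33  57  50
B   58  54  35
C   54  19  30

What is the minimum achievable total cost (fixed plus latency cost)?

166

Open {C}: assign each demand point to its cheapest open site.
  C-α→C 54, C-β→C 19, C-γ→C 30
  latency cost 103, fixed 63 → total 166.
Compare {B}: latency cost 147 + fixed 54 = 201.
Compare {A}: latency cost 140 + fixed 80 = 220.
Compare {B, C}: latency cost 103 + fixed 117 = 220.
All other subsets cost ≥ 201. Minimum total cost: 166.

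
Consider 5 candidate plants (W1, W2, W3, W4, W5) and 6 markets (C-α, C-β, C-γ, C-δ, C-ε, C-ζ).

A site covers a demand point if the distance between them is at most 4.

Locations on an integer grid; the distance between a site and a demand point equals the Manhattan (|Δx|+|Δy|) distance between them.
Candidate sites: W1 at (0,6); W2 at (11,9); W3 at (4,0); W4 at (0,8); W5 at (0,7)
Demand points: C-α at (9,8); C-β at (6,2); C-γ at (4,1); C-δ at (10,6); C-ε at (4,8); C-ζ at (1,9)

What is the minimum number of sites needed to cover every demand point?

3

Coverage sets (demand points within 4 of each site):
  W1: {C-ζ}
  W2: {C-α, C-δ}
  W3: {C-β, C-γ}
  W4: {C-ε, C-ζ}
  W5: {C-ζ}
No 2 sites suffice: every size-2 union leaves at least one demand point uncovered.
But {W2, W3, W4} covers everything, so the minimum is 3.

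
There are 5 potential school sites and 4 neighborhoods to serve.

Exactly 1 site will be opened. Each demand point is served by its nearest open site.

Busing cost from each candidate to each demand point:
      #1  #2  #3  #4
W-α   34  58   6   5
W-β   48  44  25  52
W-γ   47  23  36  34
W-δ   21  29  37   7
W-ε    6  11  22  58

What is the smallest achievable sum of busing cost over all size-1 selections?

Open {W-δ}.
  #1→W-δ 21, #2→W-δ 29, #3→W-δ 37, #4→W-δ 7  ⇒ total 94.
Compare {W-ε}: total 97.
Compare {W-α}: total 103.
No size-1 selection does better; minimum is 94.

94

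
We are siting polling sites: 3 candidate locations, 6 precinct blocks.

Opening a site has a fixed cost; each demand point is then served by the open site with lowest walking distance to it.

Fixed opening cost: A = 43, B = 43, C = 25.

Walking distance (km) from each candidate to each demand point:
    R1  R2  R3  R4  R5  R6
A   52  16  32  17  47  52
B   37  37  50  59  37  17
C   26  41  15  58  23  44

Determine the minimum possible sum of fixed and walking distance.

209

Open {A, C}: assign each demand point to its cheapest open site.
  R1→C 26, R2→A 16, R3→C 15, R4→A 17, R5→C 23, R6→C 44
  walking distance 141, fixed 68 → total 209.
Compare {A, B, C}: walking distance 114 + fixed 111 = 225.
Compare {C}: walking distance 207 + fixed 25 = 232.
Compare {A, B}: walking distance 156 + fixed 86 = 242.
All other subsets cost ≥ 225. Minimum total cost: 209.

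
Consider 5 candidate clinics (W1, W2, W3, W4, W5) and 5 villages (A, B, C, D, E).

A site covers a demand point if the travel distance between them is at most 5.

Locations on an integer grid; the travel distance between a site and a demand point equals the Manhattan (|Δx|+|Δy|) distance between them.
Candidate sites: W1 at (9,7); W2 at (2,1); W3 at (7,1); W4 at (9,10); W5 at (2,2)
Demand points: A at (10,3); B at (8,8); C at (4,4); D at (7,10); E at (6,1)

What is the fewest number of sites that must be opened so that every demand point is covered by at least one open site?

2

Coverage sets (demand points within 5 of each site):
  W1: {A, B, D}
  W2: {C, E}
  W3: {A, E}
  W4: {B, D}
  W5: {C, E}
No single site covers all 5 demand points.
But {W1, W2} covers everything, so the minimum is 2.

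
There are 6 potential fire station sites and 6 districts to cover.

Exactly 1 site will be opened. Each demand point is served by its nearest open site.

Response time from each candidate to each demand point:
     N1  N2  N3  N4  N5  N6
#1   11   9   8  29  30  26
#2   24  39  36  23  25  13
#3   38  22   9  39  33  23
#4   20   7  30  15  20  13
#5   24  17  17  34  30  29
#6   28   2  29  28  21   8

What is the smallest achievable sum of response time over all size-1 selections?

Open {#4}.
  N1→#4 20, N2→#4 7, N3→#4 30, N4→#4 15, N5→#4 20, N6→#4 13  ⇒ total 105.
Compare {#1}: total 113.
Compare {#6}: total 116.
No size-1 selection does better; minimum is 105.

105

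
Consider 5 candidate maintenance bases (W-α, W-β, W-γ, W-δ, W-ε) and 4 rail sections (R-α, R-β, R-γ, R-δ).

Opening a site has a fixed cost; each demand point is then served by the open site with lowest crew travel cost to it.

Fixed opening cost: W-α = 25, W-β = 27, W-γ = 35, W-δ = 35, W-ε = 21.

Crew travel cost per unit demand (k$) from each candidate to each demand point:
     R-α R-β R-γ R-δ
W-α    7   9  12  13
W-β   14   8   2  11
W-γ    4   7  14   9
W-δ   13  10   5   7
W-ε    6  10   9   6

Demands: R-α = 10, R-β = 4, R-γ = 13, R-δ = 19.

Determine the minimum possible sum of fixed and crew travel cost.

Open {W-β, W-ε}: assign each demand point to its cheapest open site.
  R-α→W-ε 10×6=60, R-β→W-β 4×8=32, R-γ→W-β 13×2=26, R-δ→W-ε 19×6=114
  crew travel cost 232, fixed 48 → total 280.
Compare {W-β, W-γ, W-ε}: crew travel cost 208 + fixed 83 = 291.
Compare {W-α, W-β, W-ε}: crew travel cost 232 + fixed 73 = 305.
Compare {W-β, W-δ, W-ε}: crew travel cost 232 + fixed 83 = 315.
All other subsets cost ≥ 291. Minimum total cost: 280.

280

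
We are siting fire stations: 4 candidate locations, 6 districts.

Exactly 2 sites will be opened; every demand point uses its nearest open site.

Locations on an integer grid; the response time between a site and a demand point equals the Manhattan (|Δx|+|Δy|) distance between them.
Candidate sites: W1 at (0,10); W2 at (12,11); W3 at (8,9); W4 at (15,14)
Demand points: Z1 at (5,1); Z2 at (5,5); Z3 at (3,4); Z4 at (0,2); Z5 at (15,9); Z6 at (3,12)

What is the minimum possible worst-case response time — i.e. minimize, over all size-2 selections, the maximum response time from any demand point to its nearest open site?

11

Open {W1, W3}.
  Farthest demand point is Z1 at response time 11 (to W3); all others are ≤ 11.
With {W1, W2} the worst case is 14.
With {W1, W4} the worst case is 14.
No size-2 selection achieves below 11.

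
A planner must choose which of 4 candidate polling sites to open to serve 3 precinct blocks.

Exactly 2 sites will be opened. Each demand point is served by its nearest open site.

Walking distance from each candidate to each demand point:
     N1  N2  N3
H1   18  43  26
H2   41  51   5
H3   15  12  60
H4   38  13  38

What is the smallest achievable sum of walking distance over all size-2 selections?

Open {H2, H3}.
  N1→H3 15, N2→H3 12, N3→H2 5  ⇒ total 32.
Compare {H1, H3}: total 53.
Compare {H2, H4}: total 56.
No size-2 selection does better; minimum is 32.

32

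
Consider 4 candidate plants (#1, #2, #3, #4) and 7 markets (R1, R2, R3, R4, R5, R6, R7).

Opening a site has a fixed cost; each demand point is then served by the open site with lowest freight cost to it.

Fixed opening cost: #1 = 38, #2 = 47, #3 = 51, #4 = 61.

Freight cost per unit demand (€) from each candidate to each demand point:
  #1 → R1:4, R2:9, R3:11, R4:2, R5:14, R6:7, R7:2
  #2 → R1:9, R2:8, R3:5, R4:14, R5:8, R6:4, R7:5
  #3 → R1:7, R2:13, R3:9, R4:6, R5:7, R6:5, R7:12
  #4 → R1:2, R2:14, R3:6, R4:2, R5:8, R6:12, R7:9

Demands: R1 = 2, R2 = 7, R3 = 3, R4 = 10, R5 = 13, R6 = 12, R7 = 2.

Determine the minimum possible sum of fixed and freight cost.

Open {#1, #2}: assign each demand point to its cheapest open site.
  R1→#1 2×4=8, R2→#2 7×8=56, R3→#2 3×5=15, R4→#1 10×2=20, R5→#2 13×8=104, R6→#2 12×4=48, R7→#1 2×2=4
  freight cost 255, fixed 85 → total 340.
Compare {#1, #3}: freight cost 273 + fixed 89 = 362.
Compare {#2, #4}: freight cost 257 + fixed 108 = 365.
Compare {#1, #2, #3}: freight cost 242 + fixed 136 = 378.
All other subsets cost ≥ 362. Minimum total cost: 340.

340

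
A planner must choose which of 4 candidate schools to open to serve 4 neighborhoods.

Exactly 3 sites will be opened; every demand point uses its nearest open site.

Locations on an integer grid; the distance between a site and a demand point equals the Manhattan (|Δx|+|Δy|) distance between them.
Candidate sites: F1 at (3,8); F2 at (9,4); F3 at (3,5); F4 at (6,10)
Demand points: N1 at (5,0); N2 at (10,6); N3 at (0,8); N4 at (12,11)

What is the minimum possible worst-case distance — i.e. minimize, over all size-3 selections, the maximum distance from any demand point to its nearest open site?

Open {F2, F3, F4}.
  Farthest demand point is N1 at distance 7 (to F3); all others are ≤ 7.
With {F1, F2, F4} the worst case is 8.
With {F1, F3, F4} the worst case is 8.
No size-3 selection achieves below 7.

7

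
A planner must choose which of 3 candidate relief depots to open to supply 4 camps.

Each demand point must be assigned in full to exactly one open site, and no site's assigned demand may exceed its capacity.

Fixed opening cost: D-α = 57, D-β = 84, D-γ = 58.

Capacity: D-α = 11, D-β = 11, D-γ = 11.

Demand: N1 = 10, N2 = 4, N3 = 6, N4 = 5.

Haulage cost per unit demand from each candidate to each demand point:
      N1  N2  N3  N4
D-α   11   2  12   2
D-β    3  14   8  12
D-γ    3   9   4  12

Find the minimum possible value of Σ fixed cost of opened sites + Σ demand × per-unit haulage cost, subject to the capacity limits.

Open {D-α, D-β, D-γ}; cheapest assignment that respects the capacities:
  D-α (cap 11, load 9): N2, N4 — cost 4×2 + 5×2 = 18
  D-β (cap 11, load 10): N1 — cost 10×3 = 30
  D-γ (cap 11, load 6): N3 — cost 6×4 = 24
  Shipping 72, fixed 199 → total 271.
  Any other capacity-feasible assignment to {D-α, D-β, D-γ} ships for at least 72.
Total demand is 25 and no other set of sites has combined capacity ≥ 25, so {D-α, D-β, D-γ} is the only feasible choice of open sites. Minimum: 271.

271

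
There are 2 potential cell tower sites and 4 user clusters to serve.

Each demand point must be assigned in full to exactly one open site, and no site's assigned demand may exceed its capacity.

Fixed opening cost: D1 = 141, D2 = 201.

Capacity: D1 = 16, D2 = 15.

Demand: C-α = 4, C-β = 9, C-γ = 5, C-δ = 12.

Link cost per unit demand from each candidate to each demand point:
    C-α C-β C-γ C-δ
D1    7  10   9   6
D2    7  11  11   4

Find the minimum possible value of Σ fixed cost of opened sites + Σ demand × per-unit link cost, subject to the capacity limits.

Open {D1, D2}; cheapest assignment that respects the capacities:
  D1 (cap 16, load 16): C-α, C-δ — cost 4×7 + 12×6 = 100
  D2 (cap 15, load 14): C-β, C-γ — cost 9×11 + 5×11 = 154
  Shipping 254, fixed 342 → total 596.
  Any other capacity-feasible assignment to {D1, D2} ships for at least 254.
Total demand is 30 and no other set of sites has combined capacity ≥ 30, so {D1, D2} is the only feasible choice of open sites. Minimum: 596.

596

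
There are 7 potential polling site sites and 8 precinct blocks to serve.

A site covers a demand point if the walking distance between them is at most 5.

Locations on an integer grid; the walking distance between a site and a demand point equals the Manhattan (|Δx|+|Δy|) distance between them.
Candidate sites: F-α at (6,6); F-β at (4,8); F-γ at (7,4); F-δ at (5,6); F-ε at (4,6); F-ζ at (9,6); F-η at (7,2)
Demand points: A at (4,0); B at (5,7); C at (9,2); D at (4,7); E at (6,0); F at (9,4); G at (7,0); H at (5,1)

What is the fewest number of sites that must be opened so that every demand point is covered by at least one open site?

Coverage sets (demand points within 5 of each site):
  F-α: {B, D, F}
  F-β: {B, D}
  F-γ: {B, C, E, F, G, H}
  F-δ: {B, D, H}
  F-ε: {B, D}
  F-ζ: {B, C, F}
  F-η: {A, C, E, F, G, H}
No single site covers all 8 demand points.
But {F-α, F-η} covers everything, so the minimum is 2.

2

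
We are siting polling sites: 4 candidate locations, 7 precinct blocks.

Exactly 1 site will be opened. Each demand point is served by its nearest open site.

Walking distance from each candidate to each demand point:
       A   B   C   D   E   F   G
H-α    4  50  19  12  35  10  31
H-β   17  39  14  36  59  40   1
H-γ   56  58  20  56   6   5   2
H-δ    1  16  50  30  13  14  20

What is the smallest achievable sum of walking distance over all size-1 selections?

Open {H-δ}.
  A→H-δ 1, B→H-δ 16, C→H-δ 50, D→H-δ 30, E→H-δ 13, F→H-δ 14, G→H-δ 20  ⇒ total 144.
Compare {H-α}: total 161.
Compare {H-γ}: total 203.
No size-1 selection does better; minimum is 144.

144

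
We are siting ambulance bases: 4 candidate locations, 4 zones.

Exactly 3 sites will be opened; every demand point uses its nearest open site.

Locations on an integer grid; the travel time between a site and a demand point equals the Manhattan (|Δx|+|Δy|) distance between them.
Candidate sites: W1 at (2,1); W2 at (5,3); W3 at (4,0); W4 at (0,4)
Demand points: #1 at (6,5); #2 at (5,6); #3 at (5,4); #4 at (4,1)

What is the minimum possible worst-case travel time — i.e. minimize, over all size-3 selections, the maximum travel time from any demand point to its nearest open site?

3

Open {W1, W2, W3}.
  Farthest demand point is #1 at travel time 3 (to W2); all others are ≤ 3.
With {W1, W2, W4} the worst case is 3.
With {W2, W3, W4} the worst case is 3.
No size-3 selection achieves below 3.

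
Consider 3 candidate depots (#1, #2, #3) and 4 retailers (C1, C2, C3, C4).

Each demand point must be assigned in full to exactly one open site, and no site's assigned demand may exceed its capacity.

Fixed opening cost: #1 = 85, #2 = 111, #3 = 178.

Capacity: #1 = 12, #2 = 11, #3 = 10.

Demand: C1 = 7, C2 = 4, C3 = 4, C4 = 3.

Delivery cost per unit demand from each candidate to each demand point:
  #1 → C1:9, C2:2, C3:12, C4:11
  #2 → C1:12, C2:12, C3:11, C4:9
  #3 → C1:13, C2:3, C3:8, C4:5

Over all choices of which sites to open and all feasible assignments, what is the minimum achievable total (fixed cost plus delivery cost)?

338

Open {#1, #2}; cheapest assignment that respects the capacities:
  #1 (cap 12, load 11): C1, C2 — cost 7×9 + 4×2 = 71
  #2 (cap 11, load 7): C3, C4 — cost 4×11 + 3×9 = 71
  Shipping 142, fixed 196 → total 338.
  Any other capacity-feasible assignment to {#1, #2} ships for at least 142.
Compare {#1, #3}: its best feasible assignment gives total 381.
Compare {#2, #3}: its best feasible assignment gives total 444.
Every other set of open sites that can feasibly serve all demand totals ≥ 381 even under its best assignment. Minimum: 338.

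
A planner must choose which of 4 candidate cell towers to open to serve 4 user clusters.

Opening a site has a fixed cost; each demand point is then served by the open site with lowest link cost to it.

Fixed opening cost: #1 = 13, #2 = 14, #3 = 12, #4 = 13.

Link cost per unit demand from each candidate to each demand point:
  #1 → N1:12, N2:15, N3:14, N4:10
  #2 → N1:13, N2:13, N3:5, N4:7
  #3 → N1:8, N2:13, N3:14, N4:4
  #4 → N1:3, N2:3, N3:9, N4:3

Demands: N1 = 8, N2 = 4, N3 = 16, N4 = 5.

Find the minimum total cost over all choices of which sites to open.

Open {#2, #4}: assign each demand point to its cheapest open site.
  N1→#4 8×3=24, N2→#4 4×3=12, N3→#2 16×5=80, N4→#4 5×3=15
  link cost 131, fixed 27 → total 158.
Compare {#2, #3, #4}: link cost 131 + fixed 39 = 170.
Compare {#1, #2, #4}: link cost 131 + fixed 40 = 171.
Compare {#1, #2, #3, #4}: link cost 131 + fixed 52 = 183.
All other subsets cost ≥ 170. Minimum total cost: 158.

158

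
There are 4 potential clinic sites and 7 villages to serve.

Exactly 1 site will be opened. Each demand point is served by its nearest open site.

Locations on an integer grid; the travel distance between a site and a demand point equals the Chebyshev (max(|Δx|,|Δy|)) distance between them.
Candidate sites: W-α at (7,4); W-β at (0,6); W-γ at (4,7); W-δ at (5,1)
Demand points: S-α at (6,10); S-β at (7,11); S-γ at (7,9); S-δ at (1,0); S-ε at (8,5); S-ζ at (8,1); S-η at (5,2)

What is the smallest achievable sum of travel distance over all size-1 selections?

30

Open {W-α}.
  S-α→W-α 6, S-β→W-α 7, S-γ→W-α 5, S-δ→W-α 6, S-ε→W-α 1, S-ζ→W-α 3, S-η→W-α 2  ⇒ total 30.
Compare {W-γ}: total 32.
Compare {W-δ}: total 39.
No size-1 selection does better; minimum is 30.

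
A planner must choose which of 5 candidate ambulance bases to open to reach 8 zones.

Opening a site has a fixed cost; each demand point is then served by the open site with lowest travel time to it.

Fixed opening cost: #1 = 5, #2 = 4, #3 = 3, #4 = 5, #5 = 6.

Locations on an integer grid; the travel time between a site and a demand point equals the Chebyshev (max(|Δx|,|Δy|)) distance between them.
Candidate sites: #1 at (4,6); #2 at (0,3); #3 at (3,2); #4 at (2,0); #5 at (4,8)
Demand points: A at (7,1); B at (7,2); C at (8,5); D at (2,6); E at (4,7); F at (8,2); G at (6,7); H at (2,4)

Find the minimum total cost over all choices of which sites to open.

Open {#1}: assign each demand point to its cheapest open site.
  A→#1 5, B→#1 4, C→#1 4, D→#1 2, E→#1 1, F→#1 4, G→#1 2, H→#1 2
  travel time 24, fixed 5 → total 29.
Compare {#1, #3}: travel time 23 + fixed 8 = 31.
Compare {#1, #2}: travel time 24 + fixed 9 = 33.
Compare {#3, #5}: travel time 24 + fixed 9 = 33.
All other subsets cost ≥ 31. Minimum total cost: 29.

29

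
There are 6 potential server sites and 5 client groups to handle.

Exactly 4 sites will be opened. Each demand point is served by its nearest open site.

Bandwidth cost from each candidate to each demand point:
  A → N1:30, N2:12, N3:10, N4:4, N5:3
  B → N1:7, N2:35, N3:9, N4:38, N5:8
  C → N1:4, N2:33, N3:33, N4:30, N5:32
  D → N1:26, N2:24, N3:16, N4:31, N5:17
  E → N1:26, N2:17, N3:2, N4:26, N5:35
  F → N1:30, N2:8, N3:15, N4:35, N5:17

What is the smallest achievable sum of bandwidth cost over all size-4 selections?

Open {A, C, E, F}.
  N1→C 4, N2→F 8, N3→E 2, N4→A 4, N5→A 3  ⇒ total 21.
Compare {A, B, E, F}: total 24.
Compare {A, B, C, E}: total 25.
No size-4 selection does better; minimum is 21.

21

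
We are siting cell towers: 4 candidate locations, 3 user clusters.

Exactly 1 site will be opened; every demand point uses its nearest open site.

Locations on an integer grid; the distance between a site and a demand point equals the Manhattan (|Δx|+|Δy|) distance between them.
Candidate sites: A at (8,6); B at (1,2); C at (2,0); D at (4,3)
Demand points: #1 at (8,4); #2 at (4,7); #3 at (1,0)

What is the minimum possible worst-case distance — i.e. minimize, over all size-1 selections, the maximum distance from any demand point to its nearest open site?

Open {D}.
  Farthest demand point is #3 at distance 6 (to D); all others are ≤ 6.
With {B} the worst case is 9.
With {C} the worst case is 10.
No size-1 selection achieves below 6.

6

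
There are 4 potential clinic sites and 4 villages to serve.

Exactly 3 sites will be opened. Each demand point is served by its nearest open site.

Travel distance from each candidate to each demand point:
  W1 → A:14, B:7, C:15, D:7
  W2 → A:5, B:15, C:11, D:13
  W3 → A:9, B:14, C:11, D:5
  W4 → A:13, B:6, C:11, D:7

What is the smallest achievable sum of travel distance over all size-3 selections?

Open {W2, W3, W4}.
  A→W2 5, B→W4 6, C→W2 11, D→W3 5  ⇒ total 27.
Compare {W1, W2, W3}: total 28.
Compare {W1, W2, W4}: total 29.
No size-3 selection does better; minimum is 27.

27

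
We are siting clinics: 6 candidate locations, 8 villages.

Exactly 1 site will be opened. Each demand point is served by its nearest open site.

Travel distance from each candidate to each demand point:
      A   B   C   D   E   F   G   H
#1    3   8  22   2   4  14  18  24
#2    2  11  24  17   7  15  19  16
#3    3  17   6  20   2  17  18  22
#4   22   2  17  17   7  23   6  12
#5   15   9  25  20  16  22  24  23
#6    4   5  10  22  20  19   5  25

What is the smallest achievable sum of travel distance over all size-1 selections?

95

Open {#1}.
  A→#1 3, B→#1 8, C→#1 22, D→#1 2, E→#1 4, F→#1 14, G→#1 18, H→#1 24  ⇒ total 95.
Compare {#3}: total 105.
Compare {#4}: total 106.
No size-1 selection does better; minimum is 95.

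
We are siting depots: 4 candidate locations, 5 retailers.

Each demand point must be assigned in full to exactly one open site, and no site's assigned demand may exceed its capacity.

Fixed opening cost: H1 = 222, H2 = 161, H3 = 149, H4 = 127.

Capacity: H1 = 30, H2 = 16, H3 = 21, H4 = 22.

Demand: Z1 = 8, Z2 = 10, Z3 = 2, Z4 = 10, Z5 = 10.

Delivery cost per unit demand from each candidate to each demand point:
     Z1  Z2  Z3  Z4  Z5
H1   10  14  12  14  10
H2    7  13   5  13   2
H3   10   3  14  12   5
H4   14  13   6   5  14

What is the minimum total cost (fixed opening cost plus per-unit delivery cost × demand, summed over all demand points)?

530

Open {H3, H4}; cheapest assignment that respects the capacities:
  H3 (cap 21, load 20): Z2, Z5 — cost 10×3 + 10×5 = 80
  H4 (cap 22, load 20): Z1, Z3, Z4 — cost 8×14 + 2×6 + 10×5 = 174
  Shipping 254, fixed 276 → total 530.
  Any other capacity-feasible assignment to {H3, H4} ships for at least 254.
Compare {H2, H3, H4}: its best feasible assignment gives total 627.
Compare {H1, H3}: its best feasible assignment gives total 695.
Every other set of open sites that can feasibly serve all demand totals ≥ 627 even under its best assignment. Minimum: 530.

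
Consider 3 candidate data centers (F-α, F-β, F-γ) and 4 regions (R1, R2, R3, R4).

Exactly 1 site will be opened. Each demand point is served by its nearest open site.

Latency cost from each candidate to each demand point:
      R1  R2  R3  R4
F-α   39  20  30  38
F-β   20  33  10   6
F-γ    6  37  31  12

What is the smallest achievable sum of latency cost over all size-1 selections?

Open {F-β}.
  R1→F-β 20, R2→F-β 33, R3→F-β 10, R4→F-β 6  ⇒ total 69.
Compare {F-γ}: total 86.
Compare {F-α}: total 127.

69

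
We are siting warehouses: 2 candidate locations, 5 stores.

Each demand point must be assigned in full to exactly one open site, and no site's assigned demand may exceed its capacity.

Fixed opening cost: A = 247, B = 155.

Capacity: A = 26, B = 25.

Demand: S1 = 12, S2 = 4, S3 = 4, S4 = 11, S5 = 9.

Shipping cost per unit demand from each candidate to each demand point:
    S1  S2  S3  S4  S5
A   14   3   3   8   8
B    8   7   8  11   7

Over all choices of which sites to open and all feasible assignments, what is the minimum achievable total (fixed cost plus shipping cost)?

Open {A, B}; cheapest assignment that respects the capacities:
  A (cap 26, load 19): S2, S3, S4 — cost 4×3 + 4×3 + 11×8 = 112
  B (cap 25, load 21): S1, S5 — cost 12×8 + 9×7 = 159
  Shipping 271, fixed 402 → total 673.
  Any other capacity-feasible assignment to {A, B} ships for at least 271.
Total demand is 40 and no other set of sites has combined capacity ≥ 40, so {A, B} is the only feasible choice of open sites. Minimum: 673.

673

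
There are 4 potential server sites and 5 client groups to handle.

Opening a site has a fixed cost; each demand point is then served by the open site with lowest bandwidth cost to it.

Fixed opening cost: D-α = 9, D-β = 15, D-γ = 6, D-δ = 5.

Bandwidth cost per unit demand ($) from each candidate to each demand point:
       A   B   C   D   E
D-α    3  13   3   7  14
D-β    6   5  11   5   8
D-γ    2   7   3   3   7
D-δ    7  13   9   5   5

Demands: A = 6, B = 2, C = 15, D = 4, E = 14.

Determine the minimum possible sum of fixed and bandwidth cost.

164

Open {D-γ, D-δ}: assign each demand point to its cheapest open site.
  A→D-γ 6×2=12, B→D-γ 2×7=14, C→D-γ 15×3=45, D→D-γ 4×3=12, E→D-δ 14×5=70
  bandwidth cost 153, fixed 11 → total 164.
Compare {D-α, D-γ, D-δ}: bandwidth cost 153 + fixed 20 = 173.
Compare {D-β, D-γ, D-δ}: bandwidth cost 149 + fixed 26 = 175.
Compare {D-α, D-β, D-γ, D-δ}: bandwidth cost 149 + fixed 35 = 184.
All other subsets cost ≥ 173. Minimum total cost: 164.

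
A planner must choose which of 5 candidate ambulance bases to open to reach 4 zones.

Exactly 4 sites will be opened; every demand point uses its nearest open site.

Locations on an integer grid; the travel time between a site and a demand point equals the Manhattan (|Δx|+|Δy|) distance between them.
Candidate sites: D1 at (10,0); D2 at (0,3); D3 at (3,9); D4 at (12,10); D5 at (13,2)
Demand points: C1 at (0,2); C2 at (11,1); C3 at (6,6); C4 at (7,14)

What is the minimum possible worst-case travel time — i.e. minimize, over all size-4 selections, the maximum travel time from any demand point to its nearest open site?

9

Open {D1, D2, D3, D4}.
  Farthest demand point is C4 at travel time 9 (to D3); all others are ≤ 9.
With {D1, D2, D3, D5} the worst case is 9.
With {D1, D2, D4, D5} the worst case is 9.
No size-4 selection achieves below 9.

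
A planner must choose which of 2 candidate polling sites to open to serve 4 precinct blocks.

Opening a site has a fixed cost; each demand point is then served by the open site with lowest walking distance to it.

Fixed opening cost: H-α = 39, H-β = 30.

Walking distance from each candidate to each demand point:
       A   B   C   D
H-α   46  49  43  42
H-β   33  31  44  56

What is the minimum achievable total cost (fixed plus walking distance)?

Open {H-β}: assign each demand point to its cheapest open site.
  A→H-β 33, B→H-β 31, C→H-β 44, D→H-β 56
  walking distance 164, fixed 30 → total 194.
Compare {H-α, H-β}: walking distance 149 + fixed 69 = 218.
Compare {H-α}: walking distance 180 + fixed 39 = 219.

194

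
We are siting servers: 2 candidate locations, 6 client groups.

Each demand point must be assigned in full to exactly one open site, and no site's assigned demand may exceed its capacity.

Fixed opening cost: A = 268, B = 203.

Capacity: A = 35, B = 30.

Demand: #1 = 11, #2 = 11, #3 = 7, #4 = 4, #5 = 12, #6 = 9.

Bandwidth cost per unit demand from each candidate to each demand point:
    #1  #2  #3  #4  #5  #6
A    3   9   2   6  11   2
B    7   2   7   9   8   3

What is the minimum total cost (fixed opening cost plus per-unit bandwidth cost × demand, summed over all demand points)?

Open {A, B}; cheapest assignment that respects the capacities:
  A (cap 35, load 31): #1, #3, #4, #6 — cost 11×3 + 7×2 + 4×6 + 9×2 = 89
  B (cap 30, load 23): #2, #5 — cost 11×2 + 12×8 = 118
  Shipping 207, fixed 471 → total 678.
  Any other capacity-feasible assignment to {A, B} ships for at least 207.
Total demand is 54 and no other set of sites has combined capacity ≥ 54, so {A, B} is the only feasible choice of open sites. Minimum: 678.

678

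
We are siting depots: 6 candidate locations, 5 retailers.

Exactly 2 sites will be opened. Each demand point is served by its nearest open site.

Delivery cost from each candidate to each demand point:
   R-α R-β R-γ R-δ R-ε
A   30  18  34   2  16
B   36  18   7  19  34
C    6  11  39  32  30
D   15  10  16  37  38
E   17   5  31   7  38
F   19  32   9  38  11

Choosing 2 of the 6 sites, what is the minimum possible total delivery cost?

49

Open {E, F}.
  R-α→E 17, R-β→E 5, R-γ→F 9, R-δ→E 7, R-ε→F 11  ⇒ total 49.
Compare {A, D}: total 59.
Compare {A, F}: total 59.
No size-2 selection does better; minimum is 49.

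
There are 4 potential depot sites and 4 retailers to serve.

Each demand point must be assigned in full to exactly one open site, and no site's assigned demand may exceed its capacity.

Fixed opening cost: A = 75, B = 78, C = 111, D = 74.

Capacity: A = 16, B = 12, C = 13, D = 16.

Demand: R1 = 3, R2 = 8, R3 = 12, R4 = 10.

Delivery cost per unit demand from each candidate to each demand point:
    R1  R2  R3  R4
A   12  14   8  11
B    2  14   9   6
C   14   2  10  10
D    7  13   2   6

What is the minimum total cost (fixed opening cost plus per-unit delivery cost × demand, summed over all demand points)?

Open {B, C, D}; cheapest assignment that respects the capacities:
  B (cap 12, load 10): R4 — cost 10×6 = 60
  C (cap 13, load 8): R2 — cost 8×2 = 16
  D (cap 16, load 15): R1, R3 — cost 3×7 + 12×2 = 45
  Shipping 121, fixed 263 → total 384.
  Any other capacity-feasible assignment to {B, C, D} ships for at least 121.
Compare {A, C, D}: its best feasible assignment gives total 431.
Compare {A, B, D}: its best feasible assignment gives total 444.
Every other set of open sites that can feasibly serve all demand totals ≥ 431 even under its best assignment. Minimum: 384.

384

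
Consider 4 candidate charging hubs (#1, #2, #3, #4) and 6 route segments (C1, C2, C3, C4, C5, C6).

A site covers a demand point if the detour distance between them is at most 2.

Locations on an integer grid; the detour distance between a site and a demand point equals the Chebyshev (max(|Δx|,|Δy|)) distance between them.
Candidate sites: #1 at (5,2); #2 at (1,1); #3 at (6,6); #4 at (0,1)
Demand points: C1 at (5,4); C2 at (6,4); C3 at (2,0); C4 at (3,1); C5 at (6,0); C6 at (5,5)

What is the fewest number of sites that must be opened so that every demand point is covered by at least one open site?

Coverage sets (demand points within 2 of each site):
  #1: {C1, C2, C4, C5}
  #2: {C3, C4}
  #3: {C1, C2, C6}
  #4: {C3}
No 2 sites suffice: every size-2 union leaves at least one demand point uncovered.
But {#1, #2, #3} covers everything, so the minimum is 3.

3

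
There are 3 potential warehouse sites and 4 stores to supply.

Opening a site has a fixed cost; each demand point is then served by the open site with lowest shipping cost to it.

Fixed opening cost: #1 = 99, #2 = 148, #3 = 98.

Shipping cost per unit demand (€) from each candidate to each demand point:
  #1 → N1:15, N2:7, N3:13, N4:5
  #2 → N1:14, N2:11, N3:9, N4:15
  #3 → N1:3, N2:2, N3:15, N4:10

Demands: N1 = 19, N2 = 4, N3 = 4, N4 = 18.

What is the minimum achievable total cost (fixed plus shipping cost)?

Open {#3}: assign each demand point to its cheapest open site.
  N1→#3 19×3=57, N2→#3 4×2=8, N3→#3 4×15=60, N4→#3 18×10=180
  shipping cost 305, fixed 98 → total 403.
Compare {#1, #3}: shipping cost 207 + fixed 197 = 404.
Compare {#2, #3}: shipping cost 281 + fixed 246 = 527.
Compare {#1, #2, #3}: shipping cost 191 + fixed 345 = 536.
All other subsets cost ≥ 404. Minimum total cost: 403.

403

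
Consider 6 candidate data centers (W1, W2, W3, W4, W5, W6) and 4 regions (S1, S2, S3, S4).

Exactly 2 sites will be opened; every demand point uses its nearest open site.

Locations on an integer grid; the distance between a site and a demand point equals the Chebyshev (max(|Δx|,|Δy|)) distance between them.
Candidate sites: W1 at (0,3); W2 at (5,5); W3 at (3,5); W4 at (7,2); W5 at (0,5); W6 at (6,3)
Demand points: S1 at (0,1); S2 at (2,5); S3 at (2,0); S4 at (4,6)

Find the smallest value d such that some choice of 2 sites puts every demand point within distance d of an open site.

Open {W1, W2}.
  Farthest demand point is S3 at distance 3 (to W1); all others are ≤ 3.
With {W1, W3} the worst case is 3.
With {W1, W6} the worst case is 3.
No size-2 selection achieves below 3.

3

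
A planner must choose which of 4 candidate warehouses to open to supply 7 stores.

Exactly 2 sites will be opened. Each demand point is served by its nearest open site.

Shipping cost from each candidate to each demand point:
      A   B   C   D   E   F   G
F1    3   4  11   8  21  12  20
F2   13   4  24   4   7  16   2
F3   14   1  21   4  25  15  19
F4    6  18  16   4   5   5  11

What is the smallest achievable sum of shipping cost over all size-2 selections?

42

Open {F2, F4}.
  A→F4 6, B→F2 4, C→F4 16, D→F2 4, E→F4 5, F→F4 5, G→F2 2  ⇒ total 42.
Compare {F1, F2}: total 43.
Compare {F1, F4}: total 43.
No size-2 selection does better; minimum is 42.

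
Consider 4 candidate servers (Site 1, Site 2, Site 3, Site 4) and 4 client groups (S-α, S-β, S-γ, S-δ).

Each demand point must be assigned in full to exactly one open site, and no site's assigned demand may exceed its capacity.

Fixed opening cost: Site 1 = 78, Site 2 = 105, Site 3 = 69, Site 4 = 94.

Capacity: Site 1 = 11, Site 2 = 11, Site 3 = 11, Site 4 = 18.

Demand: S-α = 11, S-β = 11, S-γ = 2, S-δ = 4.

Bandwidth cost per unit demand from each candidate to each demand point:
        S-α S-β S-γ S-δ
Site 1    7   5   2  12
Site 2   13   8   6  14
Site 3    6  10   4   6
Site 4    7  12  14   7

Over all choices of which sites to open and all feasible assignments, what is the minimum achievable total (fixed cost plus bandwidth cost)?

360

Open {Site 1, Site 4}; cheapest assignment that respects the capacities:
  Site 1 (cap 11, load 11): S-β — cost 11×5 = 55
  Site 4 (cap 18, load 17): S-α, S-γ, S-δ — cost 11×7 + 2×14 + 4×7 = 133
  Shipping 188, fixed 172 → total 360.
  Any other capacity-feasible assignment to {Site 1, Site 4} ships for at least 188.
Compare {Site 1, Site 3, Site 4}: its best feasible assignment gives total 405.
Compare {Site 3, Site 4}: its best feasible assignment gives total 406.
Every other set of open sites that can feasibly serve all demand totals ≥ 405 even under its best assignment. Minimum: 360.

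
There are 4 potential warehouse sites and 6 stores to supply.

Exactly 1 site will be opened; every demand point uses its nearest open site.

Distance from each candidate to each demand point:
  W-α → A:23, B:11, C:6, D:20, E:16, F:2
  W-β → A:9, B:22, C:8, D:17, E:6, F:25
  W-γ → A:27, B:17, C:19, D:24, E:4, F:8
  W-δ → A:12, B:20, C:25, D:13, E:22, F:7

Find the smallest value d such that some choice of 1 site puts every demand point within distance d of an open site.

Open {W-α}.
  Farthest demand point is A at distance 23 (to W-α); all others are ≤ 23.
With {W-β} the worst case is 25.
With {W-δ} the worst case is 25.
No size-1 selection achieves below 23.

23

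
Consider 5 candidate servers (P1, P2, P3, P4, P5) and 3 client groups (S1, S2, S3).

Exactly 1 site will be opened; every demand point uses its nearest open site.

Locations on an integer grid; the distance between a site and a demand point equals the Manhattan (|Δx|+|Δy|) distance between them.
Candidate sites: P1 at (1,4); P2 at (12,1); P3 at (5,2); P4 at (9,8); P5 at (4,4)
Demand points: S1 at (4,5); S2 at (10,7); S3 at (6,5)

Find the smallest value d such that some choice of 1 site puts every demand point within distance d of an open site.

Open {P4}.
  Farthest demand point is S1 at distance 8 (to P4); all others are ≤ 8.
With {P5} the worst case is 9.
With {P3} the worst case is 10.
No size-1 selection achieves below 8.

8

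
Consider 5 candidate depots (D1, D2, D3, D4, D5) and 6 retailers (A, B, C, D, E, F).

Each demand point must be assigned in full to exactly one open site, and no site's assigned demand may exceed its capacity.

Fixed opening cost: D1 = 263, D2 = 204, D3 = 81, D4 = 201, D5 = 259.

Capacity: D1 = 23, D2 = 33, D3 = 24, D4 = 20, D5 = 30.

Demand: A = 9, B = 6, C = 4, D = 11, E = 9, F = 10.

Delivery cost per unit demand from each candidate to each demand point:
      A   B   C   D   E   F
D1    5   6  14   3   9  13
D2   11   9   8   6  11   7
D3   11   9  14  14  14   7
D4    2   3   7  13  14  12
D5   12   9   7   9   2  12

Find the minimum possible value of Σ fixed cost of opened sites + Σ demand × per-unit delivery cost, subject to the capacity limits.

Open {D2, D4}; cheapest assignment that respects the capacities:
  D2 (cap 33, load 30): D, E, F — cost 11×6 + 9×11 + 10×7 = 235
  D4 (cap 20, load 19): A, B, C — cost 9×2 + 6×3 + 4×7 = 64
  Shipping 299, fixed 405 → total 704.
  Any other capacity-feasible assignment to {D2, D4} ships for at least 299.
Compare {D2, D3}: its best feasible assignment gives total 705.
Compare {D3, D5}: its best feasible assignment gives total 708.
Every other set of open sites that can feasibly serve all demand totals ≥ 705 even under its best assignment. Minimum: 704.

704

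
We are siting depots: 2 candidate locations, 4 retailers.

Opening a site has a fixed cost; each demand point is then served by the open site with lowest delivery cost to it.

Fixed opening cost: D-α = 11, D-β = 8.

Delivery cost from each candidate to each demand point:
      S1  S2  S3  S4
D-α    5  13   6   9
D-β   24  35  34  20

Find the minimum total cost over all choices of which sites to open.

44

Open {D-α}: assign each demand point to its cheapest open site.
  S1→D-α 5, S2→D-α 13, S3→D-α 6, S4→D-α 9
  delivery cost 33, fixed 11 → total 44.
Compare {D-α, D-β}: delivery cost 33 + fixed 19 = 52.
Compare {D-β}: delivery cost 113 + fixed 8 = 121.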